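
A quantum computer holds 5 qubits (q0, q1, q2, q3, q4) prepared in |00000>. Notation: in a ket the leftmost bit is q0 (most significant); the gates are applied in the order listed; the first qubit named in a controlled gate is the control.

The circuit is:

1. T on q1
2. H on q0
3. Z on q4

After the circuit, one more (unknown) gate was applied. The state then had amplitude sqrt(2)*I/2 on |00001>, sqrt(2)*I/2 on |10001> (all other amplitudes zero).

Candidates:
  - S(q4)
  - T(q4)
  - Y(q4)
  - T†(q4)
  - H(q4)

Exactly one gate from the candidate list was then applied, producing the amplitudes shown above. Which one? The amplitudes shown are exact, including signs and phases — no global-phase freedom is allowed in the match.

The unique candidate consistent with the amplitudes is Y(q4).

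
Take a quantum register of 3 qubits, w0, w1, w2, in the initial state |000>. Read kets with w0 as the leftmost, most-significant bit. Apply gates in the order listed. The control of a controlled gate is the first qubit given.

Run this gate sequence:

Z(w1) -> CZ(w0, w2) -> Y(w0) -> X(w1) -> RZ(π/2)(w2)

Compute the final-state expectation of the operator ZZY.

In the final state, ZZY has expectation 0.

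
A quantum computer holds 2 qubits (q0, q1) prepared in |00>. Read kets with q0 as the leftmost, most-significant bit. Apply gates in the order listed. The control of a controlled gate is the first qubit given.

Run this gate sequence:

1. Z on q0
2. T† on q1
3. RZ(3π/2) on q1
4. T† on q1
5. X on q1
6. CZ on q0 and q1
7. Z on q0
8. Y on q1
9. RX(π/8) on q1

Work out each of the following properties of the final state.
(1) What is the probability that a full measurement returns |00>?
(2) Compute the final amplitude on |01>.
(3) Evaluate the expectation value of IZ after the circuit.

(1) Outcome |00> occurs with probability cos(pi/16)**2.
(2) The final state's coefficient on |01> equals exp(I*pi/4)*sin(pi/16).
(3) The observable IZ averages to sqrt(sqrt(2) + 2)/2.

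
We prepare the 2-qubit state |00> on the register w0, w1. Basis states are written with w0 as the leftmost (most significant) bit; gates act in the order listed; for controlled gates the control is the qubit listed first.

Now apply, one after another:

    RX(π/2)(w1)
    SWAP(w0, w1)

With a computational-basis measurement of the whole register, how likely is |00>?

Outcome |00> occurs with probability 1/2.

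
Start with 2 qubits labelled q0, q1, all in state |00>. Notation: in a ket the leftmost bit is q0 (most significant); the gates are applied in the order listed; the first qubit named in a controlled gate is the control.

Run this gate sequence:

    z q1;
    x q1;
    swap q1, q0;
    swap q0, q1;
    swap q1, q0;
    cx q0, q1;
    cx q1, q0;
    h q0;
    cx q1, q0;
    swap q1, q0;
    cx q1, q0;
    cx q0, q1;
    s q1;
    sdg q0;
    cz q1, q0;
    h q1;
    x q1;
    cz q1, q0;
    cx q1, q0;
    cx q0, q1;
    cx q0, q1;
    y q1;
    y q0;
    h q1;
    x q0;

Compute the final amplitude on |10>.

The amplitude on |10> is sqrt(2)*(1 - I)/4.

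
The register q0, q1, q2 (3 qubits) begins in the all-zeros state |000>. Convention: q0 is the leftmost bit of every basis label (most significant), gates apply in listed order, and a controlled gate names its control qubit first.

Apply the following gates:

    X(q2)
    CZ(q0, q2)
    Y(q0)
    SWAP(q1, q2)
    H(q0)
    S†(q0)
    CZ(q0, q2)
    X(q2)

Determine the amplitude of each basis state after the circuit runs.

After the circuit, the state carries amplitude sqrt(2)*I/2 on |011>, -sqrt(2)/2 on |111>, and 0 on every other basis state.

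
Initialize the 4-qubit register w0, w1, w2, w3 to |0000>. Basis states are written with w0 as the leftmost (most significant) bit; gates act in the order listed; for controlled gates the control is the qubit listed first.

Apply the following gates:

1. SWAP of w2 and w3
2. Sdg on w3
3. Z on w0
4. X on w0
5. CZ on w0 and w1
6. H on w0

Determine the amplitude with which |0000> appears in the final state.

The amplitude on |0000> is sqrt(2)/2.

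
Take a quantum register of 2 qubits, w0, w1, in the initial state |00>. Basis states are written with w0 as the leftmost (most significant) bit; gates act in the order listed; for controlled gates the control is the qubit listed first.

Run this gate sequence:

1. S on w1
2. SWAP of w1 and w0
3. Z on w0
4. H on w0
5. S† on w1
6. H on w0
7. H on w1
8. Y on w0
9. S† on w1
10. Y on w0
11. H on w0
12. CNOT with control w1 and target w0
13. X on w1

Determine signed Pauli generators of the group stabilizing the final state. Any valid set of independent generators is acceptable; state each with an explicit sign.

The stabilizer group can be generated by +XI, +IY, among other valid generating sets.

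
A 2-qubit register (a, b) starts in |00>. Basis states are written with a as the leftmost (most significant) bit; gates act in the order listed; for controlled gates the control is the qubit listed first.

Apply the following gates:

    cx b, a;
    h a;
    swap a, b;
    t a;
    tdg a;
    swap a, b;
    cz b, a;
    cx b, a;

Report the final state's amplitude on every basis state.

The resulting statevector has amplitude sqrt(2)/2 on |00>, 0 on |01>, sqrt(2)/2 on |10>, 0 on |11>. Key observation: steps 3-6 multiply out to the identity, so the circuit reduces to the remaining gates.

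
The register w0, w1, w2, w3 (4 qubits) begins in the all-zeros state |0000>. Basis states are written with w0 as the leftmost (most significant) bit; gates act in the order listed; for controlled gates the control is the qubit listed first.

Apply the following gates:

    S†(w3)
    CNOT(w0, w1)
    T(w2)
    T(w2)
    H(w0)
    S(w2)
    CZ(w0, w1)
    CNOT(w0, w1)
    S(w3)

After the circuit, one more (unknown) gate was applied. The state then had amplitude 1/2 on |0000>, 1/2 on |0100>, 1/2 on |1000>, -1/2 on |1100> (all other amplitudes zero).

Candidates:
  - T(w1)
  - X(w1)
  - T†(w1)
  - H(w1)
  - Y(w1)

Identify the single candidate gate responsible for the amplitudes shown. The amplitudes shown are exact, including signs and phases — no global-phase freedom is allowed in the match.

The applied gate was H(w1).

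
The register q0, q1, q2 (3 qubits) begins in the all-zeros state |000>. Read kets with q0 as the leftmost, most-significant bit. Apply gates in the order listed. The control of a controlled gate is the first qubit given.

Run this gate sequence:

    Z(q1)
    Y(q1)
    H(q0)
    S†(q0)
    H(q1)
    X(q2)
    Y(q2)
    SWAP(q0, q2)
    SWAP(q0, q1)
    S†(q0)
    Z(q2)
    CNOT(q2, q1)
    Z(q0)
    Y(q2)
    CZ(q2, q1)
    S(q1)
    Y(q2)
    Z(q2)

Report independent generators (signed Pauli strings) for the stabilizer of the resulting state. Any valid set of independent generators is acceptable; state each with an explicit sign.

One valid set of independent stabilizer generators is -YII, +IXX, +IZZ (any independent generating set of the same group is equally correct).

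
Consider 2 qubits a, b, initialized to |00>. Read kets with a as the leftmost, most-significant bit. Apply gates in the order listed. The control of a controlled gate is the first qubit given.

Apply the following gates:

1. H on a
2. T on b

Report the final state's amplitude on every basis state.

The resulting statevector has amplitude sqrt(2)/2 on |00>, 0 on |01>, sqrt(2)/2 on |10>, 0 on |11>.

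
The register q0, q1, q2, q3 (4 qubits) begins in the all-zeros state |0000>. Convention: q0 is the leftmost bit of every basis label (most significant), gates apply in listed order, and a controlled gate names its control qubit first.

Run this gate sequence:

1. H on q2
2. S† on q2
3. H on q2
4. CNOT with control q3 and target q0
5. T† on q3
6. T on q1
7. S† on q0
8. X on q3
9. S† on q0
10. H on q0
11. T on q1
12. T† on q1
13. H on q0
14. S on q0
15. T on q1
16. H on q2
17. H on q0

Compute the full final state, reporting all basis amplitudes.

The resulting statevector has amplitude 1/2 on |0001>, -I/2 on |0011>, 1/2 on |1001>, -I/2 on |1011>, and 0 on every other basis state. Key observation: steps 9-14 multiply out to the identity, so the circuit reduces to the remaining gates.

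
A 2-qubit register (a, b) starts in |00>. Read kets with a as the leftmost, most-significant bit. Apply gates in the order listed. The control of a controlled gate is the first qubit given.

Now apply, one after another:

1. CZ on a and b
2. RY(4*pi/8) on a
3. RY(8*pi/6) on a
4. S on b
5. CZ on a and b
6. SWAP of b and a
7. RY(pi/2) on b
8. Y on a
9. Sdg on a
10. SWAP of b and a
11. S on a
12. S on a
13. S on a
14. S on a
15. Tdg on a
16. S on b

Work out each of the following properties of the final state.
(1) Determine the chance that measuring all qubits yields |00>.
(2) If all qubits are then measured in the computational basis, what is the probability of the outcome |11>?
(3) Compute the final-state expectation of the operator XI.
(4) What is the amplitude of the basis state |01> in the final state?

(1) Outcome |00> occurs with probability 0. Key observation: gates 11-14 undo each other exactly, leaving only the rest of the circuit to track.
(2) A full measurement returns |11> with probability 1/4.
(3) The expectation value of XI is sqrt(6)/4.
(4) |01> carries amplitude -sqrt(3)*I/2 in the final state.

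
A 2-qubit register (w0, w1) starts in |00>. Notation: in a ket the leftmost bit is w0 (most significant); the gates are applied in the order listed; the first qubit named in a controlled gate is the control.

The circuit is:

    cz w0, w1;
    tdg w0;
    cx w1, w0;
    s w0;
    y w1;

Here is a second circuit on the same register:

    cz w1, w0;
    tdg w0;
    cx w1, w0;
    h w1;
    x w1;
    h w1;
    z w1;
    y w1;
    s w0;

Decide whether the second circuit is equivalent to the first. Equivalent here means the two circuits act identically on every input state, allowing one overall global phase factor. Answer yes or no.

Yes — the two circuits implement the same unitary up to a global phase.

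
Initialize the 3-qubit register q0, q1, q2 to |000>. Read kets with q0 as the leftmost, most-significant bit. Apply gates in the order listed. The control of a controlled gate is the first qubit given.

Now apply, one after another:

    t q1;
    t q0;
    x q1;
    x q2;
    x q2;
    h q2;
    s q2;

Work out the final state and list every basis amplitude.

The final amplitudes are sqrt(2)/2 on |010>, sqrt(2)*I/2 on |011>, and 0 on every other basis state.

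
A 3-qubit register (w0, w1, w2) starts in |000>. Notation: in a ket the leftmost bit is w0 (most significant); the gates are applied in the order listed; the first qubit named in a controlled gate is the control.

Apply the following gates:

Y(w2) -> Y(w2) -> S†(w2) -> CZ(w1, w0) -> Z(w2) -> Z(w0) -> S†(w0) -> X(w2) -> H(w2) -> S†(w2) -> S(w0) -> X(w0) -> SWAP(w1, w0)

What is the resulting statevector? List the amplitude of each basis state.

The resulting statevector has amplitude sqrt(2)/2 on |010>, sqrt(2)*I/2 on |011>, and 0 on every other basis state.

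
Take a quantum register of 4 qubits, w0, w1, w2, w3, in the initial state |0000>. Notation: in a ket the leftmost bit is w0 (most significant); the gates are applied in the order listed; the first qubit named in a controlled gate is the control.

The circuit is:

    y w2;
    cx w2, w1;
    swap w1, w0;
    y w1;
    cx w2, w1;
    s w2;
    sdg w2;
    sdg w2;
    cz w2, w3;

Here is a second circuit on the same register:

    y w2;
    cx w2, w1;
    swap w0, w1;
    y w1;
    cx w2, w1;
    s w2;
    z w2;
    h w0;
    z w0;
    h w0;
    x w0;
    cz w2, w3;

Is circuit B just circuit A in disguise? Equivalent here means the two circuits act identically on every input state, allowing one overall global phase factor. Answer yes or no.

Yes, they are equivalent — the unitaries differ by at most a global phase.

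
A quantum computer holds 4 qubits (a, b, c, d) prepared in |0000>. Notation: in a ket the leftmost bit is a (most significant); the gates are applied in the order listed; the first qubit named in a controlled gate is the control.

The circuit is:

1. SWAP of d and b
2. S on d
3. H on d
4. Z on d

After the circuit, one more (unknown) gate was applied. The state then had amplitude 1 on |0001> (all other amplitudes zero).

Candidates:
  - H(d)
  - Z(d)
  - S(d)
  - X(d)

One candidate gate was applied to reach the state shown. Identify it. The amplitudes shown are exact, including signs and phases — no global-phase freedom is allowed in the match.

It was H(d) that produced the state shown.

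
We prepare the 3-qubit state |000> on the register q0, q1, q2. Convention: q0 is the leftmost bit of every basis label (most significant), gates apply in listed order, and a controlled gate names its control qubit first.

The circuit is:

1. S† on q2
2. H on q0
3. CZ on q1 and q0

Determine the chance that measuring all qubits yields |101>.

Outcome |101> occurs with probability 0.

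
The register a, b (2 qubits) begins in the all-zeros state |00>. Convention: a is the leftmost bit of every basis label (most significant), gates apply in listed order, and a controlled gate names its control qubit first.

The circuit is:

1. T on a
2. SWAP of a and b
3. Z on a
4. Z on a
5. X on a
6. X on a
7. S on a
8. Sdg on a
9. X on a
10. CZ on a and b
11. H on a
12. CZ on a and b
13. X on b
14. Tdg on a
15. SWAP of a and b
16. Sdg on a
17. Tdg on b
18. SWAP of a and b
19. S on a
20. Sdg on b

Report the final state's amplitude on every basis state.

The final amplitudes are 0 on |00>, -sqrt(2)/2 on |01>, 0 on |10>, sqrt(2)/2 on |11>. Key observation: steps 7-8 multiply out to the identity, so the circuit reduces to the remaining gates.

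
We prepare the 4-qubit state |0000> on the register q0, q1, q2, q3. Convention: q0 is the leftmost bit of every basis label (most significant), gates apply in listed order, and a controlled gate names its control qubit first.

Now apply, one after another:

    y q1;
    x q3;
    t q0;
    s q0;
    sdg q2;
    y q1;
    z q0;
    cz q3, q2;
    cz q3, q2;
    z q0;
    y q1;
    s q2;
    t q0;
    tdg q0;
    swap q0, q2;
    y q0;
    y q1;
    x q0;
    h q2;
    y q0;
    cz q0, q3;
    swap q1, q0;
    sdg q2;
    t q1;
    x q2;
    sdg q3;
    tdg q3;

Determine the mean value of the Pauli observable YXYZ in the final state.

The observable YXYZ averages to 0. Key observation: steps 5-12 multiply out to the identity, so the circuit reduces to the remaining gates.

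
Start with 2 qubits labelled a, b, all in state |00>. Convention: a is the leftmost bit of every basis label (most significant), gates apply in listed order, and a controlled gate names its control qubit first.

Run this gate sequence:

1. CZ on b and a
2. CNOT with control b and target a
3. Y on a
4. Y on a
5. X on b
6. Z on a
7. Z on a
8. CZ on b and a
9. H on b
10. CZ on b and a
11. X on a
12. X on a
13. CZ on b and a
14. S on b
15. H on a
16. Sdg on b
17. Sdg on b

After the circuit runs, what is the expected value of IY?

In the final state, IY has expectation 1.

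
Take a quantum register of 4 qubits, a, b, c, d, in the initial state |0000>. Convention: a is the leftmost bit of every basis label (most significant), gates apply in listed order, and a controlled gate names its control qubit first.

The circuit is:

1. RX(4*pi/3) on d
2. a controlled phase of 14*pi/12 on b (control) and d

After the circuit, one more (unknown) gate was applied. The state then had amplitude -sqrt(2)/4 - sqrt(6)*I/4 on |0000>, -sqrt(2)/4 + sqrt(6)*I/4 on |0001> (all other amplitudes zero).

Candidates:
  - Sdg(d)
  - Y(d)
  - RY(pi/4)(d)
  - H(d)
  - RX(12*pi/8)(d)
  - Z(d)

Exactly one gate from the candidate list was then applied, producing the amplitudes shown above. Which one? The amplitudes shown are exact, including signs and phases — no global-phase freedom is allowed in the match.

It was H(d) that produced the state shown.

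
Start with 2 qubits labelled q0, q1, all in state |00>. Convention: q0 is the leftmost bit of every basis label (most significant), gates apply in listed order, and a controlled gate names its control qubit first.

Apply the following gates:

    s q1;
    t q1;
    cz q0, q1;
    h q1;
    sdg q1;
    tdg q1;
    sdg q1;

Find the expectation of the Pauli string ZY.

In the final state, ZY has expectation sqrt(2)/2.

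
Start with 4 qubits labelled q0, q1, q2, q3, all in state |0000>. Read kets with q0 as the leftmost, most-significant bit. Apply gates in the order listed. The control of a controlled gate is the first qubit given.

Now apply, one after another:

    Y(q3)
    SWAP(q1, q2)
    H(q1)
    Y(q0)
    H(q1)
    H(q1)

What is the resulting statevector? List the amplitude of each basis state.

The resulting statevector has amplitude -sqrt(2)/2 on |1001>, -sqrt(2)/2 on |1101>, and 0 on every other basis state. Key observation: the block from step 5 through step 6 cancels to the identity and can be dropped.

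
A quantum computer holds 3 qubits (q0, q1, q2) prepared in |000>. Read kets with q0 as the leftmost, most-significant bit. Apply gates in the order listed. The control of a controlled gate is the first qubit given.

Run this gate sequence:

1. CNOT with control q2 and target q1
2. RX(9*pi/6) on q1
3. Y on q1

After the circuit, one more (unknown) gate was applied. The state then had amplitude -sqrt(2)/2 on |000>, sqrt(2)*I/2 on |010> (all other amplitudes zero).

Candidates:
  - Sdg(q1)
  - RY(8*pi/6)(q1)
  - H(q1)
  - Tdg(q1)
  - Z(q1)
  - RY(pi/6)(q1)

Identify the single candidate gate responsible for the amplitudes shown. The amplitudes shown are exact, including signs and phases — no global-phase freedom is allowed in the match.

The applied gate was Z(q1).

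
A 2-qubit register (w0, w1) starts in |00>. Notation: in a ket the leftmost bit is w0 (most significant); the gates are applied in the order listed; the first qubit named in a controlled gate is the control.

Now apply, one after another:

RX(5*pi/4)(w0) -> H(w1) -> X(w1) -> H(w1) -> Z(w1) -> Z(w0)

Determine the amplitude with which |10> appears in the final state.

|10> carries amplitude I*sqrt(sqrt(2) + 2)/2 in the final state. Key observation: steps 2-5 multiply out to the identity, so the circuit reduces to the remaining gates.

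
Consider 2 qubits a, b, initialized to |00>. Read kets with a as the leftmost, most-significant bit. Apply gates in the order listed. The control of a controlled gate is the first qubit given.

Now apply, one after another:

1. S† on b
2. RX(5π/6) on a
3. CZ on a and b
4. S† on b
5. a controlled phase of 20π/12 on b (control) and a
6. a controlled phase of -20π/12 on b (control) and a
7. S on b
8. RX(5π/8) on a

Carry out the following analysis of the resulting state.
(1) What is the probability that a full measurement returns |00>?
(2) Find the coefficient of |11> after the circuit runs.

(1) Outcome |00> occurs with probability -sqrt(sqrt(2) + 2)/8 + sqrt(6 - 3*sqrt(2))/8 + 1/2.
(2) The amplitude on |11> is 0.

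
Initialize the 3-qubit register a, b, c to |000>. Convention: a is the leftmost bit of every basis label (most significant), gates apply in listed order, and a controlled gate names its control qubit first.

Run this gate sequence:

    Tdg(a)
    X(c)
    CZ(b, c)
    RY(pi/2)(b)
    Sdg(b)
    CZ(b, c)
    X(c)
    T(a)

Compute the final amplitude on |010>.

The final state's coefficient on |010> equals sqrt(2)*I/2.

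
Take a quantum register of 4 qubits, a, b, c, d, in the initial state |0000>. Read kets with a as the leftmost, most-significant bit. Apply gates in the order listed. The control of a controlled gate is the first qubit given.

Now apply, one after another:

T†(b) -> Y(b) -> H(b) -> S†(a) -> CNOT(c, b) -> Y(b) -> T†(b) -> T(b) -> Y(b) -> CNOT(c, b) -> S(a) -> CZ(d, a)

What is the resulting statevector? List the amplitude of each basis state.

The resulting statevector has amplitude sqrt(2)*I/2 on |0000>, -sqrt(2)*I/2 on |0100>, and 0 on every other basis state. Key observation: steps 4-11 multiply out to the identity, so the circuit reduces to the remaining gates.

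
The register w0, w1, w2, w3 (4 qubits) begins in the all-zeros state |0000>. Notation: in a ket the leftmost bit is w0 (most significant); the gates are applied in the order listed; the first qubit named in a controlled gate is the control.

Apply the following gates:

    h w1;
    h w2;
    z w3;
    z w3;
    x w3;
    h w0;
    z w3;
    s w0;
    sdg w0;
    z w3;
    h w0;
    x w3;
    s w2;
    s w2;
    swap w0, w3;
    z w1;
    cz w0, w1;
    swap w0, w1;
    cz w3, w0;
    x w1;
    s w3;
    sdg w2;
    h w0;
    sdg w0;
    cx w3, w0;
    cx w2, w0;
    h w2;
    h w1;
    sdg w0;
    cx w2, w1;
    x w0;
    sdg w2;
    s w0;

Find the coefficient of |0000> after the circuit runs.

The amplitude on |0000> is -sqrt(2)/4. Key observation: gates 5-12 undo each other exactly, leaving only the rest of the circuit to track.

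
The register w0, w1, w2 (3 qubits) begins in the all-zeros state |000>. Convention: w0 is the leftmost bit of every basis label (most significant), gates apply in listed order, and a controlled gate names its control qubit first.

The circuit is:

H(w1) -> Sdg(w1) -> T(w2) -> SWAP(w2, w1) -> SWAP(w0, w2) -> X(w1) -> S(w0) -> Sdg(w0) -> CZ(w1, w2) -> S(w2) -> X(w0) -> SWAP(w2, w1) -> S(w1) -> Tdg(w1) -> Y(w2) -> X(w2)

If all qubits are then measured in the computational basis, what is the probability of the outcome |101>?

Outcome |101> occurs with probability 1/2.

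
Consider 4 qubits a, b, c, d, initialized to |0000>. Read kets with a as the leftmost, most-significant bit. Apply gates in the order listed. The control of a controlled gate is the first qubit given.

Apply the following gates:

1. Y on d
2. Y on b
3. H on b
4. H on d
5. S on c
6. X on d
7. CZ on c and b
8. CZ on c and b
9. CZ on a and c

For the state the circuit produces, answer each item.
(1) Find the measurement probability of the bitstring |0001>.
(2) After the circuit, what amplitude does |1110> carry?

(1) The probability of measuring |0001> is 1/4.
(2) |1110> carries amplitude 0 in the final state.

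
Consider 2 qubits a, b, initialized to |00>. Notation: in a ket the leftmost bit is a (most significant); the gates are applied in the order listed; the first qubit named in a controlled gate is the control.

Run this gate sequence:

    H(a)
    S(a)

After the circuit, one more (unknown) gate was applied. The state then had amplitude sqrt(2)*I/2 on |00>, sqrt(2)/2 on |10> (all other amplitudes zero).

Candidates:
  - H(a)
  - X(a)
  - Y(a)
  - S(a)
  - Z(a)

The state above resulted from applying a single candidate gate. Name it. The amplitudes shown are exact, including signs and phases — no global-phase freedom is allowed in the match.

The applied gate was X(a).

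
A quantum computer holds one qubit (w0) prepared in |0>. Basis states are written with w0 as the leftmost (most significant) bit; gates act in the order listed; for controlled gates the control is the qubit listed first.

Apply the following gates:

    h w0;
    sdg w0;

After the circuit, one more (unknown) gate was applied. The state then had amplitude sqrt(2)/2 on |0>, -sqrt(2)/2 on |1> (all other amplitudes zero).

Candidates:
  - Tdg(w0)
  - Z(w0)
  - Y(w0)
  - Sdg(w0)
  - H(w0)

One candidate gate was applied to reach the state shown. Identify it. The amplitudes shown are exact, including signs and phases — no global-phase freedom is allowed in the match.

The applied gate was Sdg(w0).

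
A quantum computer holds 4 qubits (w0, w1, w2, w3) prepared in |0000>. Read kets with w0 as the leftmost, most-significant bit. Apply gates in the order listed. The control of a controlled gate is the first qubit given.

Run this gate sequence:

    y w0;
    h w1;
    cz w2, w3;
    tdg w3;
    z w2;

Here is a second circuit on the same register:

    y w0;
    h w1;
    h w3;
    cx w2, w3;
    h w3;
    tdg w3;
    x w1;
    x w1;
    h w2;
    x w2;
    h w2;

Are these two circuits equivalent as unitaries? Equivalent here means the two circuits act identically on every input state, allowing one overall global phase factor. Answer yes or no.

Yes — the two circuits implement the same unitary up to a global phase.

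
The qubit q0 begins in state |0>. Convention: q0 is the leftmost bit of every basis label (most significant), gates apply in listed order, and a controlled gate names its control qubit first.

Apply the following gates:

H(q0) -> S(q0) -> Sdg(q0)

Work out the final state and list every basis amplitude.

The final amplitudes are sqrt(2)/2 on |0>, sqrt(2)/2 on |1>.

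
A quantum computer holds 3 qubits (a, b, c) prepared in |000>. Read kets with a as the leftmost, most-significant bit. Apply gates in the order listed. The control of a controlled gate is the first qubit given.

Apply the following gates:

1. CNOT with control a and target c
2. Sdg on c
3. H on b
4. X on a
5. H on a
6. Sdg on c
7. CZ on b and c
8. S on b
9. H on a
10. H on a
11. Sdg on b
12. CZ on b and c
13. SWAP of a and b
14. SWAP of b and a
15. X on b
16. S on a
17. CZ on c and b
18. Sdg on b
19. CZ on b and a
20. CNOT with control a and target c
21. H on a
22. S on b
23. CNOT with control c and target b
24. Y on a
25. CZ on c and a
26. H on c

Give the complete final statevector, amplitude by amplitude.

After the circuit, the state carries amplitude -1/4 - I/4 on |000>, 1/4 - I/4 on |001>, 1/4 - I/4 on |010>, -1/4 - I/4 on |011>, 1/4 + I/4 on |100>, -1/4 + I/4 on |101>, -1/4 + I/4 on |110>, 1/4 + I/4 on |111>. Key observation: gates 7-12 undo each other exactly, leaving only the rest of the circuit to track.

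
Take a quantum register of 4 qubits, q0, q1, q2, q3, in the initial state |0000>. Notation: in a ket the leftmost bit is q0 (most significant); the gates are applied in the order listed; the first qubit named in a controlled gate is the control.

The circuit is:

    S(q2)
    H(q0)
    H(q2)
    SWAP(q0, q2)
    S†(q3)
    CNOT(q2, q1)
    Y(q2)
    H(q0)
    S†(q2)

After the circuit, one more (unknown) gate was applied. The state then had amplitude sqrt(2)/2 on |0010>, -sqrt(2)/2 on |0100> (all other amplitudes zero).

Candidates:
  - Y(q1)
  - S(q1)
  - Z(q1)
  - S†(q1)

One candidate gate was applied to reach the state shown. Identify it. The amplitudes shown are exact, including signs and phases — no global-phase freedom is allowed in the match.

The applied gate was S†(q1).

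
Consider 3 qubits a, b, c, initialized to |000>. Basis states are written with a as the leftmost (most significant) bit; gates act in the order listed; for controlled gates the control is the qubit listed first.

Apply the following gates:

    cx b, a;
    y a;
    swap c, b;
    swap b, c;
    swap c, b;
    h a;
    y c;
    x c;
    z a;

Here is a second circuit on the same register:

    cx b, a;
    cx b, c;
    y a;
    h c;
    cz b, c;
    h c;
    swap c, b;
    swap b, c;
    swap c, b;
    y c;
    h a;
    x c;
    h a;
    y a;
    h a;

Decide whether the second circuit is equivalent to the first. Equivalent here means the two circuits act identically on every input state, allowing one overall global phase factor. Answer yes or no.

No, they are not equivalent — no single phase factor reconciles the two unitaries.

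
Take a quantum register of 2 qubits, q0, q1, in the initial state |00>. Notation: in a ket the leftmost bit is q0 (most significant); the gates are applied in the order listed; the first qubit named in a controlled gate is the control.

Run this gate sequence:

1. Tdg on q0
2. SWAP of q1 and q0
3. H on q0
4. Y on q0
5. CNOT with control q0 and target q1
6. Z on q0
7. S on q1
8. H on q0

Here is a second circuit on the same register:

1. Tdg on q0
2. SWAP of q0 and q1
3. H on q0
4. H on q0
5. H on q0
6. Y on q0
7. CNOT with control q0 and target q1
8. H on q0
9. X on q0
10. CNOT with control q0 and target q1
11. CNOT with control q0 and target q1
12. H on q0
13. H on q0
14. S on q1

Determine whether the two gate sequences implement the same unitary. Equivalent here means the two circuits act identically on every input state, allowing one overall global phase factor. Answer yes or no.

Yes, they are equivalent — the unitaries differ by at most a global phase.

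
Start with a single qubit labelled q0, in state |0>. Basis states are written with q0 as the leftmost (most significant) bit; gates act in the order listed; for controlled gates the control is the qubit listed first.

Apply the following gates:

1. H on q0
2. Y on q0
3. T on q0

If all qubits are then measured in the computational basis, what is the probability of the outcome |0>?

The probability of measuring |0> is 1/2.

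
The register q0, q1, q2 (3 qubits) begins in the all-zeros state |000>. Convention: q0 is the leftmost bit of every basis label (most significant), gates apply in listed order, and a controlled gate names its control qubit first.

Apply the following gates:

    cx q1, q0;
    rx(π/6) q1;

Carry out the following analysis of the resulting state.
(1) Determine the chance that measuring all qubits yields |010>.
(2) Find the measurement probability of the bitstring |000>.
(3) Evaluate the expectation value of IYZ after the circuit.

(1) A full measurement returns |010> with probability 1/2 - sqrt(3)/4.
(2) A full measurement returns |000> with probability sqrt(3)/4 + 1/2.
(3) In the final state, IYZ has expectation -1/2.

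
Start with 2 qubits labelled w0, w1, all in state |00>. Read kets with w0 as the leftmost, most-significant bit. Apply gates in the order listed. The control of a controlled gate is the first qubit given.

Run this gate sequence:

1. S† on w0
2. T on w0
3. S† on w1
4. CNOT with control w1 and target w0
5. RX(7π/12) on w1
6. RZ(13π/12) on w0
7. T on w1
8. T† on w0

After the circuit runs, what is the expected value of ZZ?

The observable ZZ averages to -sqrt(6)/4 + sqrt(2)/4.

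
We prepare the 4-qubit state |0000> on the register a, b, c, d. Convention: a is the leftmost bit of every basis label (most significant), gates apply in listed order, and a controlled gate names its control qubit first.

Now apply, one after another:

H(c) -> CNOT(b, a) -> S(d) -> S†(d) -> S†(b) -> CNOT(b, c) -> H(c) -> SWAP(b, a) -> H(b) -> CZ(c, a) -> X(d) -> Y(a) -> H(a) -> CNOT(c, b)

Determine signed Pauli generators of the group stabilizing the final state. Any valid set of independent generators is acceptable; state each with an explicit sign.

The final state is stabilized by the group generated by -XIII, +IXII, +IIZI, -IIIZ; other independent generating sets are equally valid. Key observation: gates 3-4 undo each other exactly, leaving only the rest of the circuit to track.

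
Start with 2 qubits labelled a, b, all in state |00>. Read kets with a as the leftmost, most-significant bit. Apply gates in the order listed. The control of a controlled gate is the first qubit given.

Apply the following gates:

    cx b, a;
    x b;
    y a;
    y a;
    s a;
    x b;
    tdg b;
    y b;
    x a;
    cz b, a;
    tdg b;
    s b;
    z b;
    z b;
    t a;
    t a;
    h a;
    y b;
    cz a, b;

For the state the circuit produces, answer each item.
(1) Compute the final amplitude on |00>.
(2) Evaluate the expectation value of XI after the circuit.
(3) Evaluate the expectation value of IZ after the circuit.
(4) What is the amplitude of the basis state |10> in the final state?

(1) The amplitude on |00> is -sqrt(2)*exp(3*I*pi/4)/2.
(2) In the final state, XI has expectation -1.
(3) In the final state, IZ has expectation 1.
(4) The final state's coefficient on |10> equals sqrt(2)*exp(3*I*pi/4)/2.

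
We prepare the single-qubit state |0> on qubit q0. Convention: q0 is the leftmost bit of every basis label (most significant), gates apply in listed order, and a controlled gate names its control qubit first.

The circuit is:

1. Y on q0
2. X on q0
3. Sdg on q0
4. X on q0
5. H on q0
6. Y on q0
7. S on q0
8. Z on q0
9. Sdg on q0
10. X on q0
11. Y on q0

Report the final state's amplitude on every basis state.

After the circuit, the state carries amplitude sqrt(2)*I/2 on |0>, sqrt(2)*I/2 on |1>.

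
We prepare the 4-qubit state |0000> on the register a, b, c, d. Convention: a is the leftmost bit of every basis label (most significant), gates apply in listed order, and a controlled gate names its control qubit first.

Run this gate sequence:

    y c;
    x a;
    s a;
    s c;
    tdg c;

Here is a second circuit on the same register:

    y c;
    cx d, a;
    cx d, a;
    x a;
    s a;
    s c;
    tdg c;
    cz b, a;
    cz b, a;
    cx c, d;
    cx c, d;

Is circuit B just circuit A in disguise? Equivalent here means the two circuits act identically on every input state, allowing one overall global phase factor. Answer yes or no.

Yes, they are equivalent — the unitaries differ by at most a global phase.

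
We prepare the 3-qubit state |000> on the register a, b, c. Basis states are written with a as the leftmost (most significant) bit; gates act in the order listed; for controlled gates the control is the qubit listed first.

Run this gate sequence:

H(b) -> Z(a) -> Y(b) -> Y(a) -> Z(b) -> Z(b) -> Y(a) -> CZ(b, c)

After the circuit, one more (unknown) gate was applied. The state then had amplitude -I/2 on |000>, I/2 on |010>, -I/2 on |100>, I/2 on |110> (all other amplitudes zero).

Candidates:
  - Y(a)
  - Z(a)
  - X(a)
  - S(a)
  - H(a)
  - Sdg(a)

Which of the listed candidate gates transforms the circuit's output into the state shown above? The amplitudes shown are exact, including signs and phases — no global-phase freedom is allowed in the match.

The unique candidate consistent with the amplitudes is H(a).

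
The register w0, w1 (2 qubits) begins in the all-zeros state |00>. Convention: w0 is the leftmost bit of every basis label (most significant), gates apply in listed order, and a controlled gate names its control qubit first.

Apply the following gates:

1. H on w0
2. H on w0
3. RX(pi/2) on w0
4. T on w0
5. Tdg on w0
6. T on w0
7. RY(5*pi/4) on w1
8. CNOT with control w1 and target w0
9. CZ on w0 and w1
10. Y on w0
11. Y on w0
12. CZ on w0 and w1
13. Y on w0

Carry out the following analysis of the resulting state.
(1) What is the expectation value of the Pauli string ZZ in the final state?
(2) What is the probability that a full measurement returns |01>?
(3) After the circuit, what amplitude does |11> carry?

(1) The expectation value of ZZ is 0. Key observation: the block from step 9 through step 12 cancels to the identity and can be dropped.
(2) Outcome |01> occurs with probability sqrt(2)/8 + 1/4.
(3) |11> carries amplitude sqrt(2*sqrt(2) + 4)*exp(I*pi/4)/4 in the final state.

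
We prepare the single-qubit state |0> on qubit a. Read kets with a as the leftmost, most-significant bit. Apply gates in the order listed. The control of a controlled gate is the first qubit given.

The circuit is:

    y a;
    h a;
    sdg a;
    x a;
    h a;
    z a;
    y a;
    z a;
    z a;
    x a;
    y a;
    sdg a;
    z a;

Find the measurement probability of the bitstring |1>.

Outcome |1> occurs with probability 1/2.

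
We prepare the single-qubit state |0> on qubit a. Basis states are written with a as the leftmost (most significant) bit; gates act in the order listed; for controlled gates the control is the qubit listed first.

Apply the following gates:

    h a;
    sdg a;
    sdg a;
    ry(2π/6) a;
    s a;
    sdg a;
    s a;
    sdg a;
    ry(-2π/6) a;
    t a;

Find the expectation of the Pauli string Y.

The observable Y averages to -sqrt(2)/2.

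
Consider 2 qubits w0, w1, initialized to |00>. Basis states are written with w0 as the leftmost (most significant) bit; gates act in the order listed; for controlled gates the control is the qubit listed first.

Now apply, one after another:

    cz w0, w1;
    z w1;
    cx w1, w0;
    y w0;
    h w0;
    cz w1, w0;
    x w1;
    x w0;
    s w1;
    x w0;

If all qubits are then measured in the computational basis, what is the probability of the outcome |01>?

A full measurement returns |01> with probability 1/2.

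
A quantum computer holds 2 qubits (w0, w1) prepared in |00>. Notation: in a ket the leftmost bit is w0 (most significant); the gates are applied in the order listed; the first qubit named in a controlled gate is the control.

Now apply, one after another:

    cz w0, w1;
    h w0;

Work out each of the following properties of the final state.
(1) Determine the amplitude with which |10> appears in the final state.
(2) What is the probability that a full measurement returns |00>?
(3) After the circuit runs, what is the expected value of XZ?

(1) The final state's coefficient on |10> equals sqrt(2)/2.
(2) A full measurement returns |00> with probability 1/2.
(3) In the final state, XZ has expectation 1.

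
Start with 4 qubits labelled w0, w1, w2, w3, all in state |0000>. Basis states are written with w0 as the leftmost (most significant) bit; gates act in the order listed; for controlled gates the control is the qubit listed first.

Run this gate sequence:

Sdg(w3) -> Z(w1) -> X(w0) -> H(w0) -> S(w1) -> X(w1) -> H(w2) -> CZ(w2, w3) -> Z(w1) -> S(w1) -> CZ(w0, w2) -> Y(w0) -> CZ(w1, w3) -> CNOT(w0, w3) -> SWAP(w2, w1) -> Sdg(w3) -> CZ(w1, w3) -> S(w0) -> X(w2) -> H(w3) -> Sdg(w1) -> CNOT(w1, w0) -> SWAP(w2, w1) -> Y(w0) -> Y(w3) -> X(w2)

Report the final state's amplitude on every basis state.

The resulting statevector has amplitude -sqrt(2)*I/4 on |0000>, sqrt(2)*I/4 on |0001>, sqrt(2)/4 on |0010>, sqrt(2)/4 on |0011>, 0 on |0100>, 0 on |0101>, 0 on |0110>, 0 on |0111>, -sqrt(2)*I/4 on |1000>, -sqrt(2)*I/4 on |1001>, sqrt(2)/4 on |1010>, -sqrt(2)/4 on |1011>, 0 on |1100>, 0 on |1101>, 0 on |1110>, 0 on |1111>.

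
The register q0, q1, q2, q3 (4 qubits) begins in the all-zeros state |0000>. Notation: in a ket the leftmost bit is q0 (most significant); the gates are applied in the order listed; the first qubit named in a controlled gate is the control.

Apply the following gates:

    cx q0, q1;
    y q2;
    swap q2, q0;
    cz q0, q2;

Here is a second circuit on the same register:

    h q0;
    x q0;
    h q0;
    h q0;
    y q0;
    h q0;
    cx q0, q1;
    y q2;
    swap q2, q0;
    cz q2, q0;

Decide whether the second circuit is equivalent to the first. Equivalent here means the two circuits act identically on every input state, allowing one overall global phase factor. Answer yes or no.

No — the two circuits implement different unitaries, even allowing a global phase.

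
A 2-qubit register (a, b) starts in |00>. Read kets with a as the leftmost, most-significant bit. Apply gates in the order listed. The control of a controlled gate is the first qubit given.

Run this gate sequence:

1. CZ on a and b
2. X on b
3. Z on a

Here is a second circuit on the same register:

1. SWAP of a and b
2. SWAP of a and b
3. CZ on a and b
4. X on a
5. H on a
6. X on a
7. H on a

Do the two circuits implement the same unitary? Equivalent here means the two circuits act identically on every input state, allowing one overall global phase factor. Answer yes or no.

No: there is an input state on which the two circuits produce genuinely different outputs (not merely differing by a phase).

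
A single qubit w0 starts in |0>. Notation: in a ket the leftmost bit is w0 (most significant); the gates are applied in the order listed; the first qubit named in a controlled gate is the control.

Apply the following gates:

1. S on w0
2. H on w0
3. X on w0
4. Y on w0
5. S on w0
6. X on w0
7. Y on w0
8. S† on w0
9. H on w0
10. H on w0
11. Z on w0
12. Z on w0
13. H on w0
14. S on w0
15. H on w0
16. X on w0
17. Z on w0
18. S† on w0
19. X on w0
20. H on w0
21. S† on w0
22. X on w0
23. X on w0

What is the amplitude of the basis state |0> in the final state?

|0> carries amplitude -1/2 - I/2 in the final state. Key observation: gates 10-13 undo each other exactly, leaving only the rest of the circuit to track.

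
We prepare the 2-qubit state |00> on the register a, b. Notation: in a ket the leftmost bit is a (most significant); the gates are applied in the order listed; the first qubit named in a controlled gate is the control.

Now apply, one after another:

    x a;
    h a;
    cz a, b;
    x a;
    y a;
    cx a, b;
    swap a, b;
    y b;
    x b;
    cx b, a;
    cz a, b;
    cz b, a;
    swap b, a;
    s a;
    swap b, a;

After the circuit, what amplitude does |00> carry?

|00> carries amplitude sqrt(2)/2 in the final state.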